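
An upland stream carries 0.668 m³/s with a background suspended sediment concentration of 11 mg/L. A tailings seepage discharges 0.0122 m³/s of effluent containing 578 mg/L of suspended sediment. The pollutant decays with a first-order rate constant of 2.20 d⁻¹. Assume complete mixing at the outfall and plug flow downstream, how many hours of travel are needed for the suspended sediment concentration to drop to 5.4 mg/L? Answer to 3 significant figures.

Mass balance: C = (0.6680·11.00 + 0.01220·578.0) / 0.6802 = 14.40/0.6802 = 21.17 mg/L.
21.17·exp(−k·t) = 5.4 → t = ln(21.17/5.4)/k = 53650 s = 14.90 h.

14.9 h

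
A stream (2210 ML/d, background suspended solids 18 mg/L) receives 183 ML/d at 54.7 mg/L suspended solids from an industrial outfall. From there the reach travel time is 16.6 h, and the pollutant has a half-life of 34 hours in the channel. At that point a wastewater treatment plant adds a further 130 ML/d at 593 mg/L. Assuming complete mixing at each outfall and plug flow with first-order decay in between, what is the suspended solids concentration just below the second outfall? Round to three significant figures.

44.6 mg/L

Mixed concentration C = ΣQC/ΣQ = (2210·18.00 + 183.0·54.70) / 2393 = 49790/2393 = 20.81 mg/L; combined flow 2393 ML/d.
Half-life 34 h → k = ln 2 / 34 = 0.02039 h⁻¹ = 0.4893 d⁻¹.
Applying C = C₀e^(−kt): 20.81 × 0.7129 = 14.83 mg/L.
Second outfall: C = (2393·14.83 + 130.0·593.0)/2523 = 44.62 mg/L.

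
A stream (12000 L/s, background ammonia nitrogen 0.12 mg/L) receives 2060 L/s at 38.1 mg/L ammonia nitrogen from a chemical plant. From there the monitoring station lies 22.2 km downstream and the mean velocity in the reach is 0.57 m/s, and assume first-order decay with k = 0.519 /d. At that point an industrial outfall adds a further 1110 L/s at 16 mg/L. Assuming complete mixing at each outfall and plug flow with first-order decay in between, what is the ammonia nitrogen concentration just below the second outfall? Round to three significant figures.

Conservation of mass: C = (12000·0.1200 + 2060·38.10) / 14060 = 79930/14060 = 5.685 mg/L; combined flow 14060 L/s.
Travel time t = 22.2·1000 / 0.57 = 38950 s = 10.82 h.
After decay, C = 5.685 × e^(−kt) = 5.685 × 0.7914 = 4.499 mg/L.
At the second outfall, C = (14060·4.499 + 1110·16.00) / (14060 + 1110) = 5.340 mg/L.

5.34 mg/L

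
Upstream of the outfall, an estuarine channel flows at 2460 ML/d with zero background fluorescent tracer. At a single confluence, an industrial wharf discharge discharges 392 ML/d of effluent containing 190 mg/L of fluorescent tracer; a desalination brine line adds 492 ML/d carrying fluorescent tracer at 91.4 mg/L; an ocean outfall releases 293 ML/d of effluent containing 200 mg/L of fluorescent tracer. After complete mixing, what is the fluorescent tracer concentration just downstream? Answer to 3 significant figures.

49.0 mg/L

After mixing, C = (2460·0 + 392.0·190.0 + 492.0·91.40 + 293.0·200.0) / 3637 = 178000/3637 = 48.95 mg/L.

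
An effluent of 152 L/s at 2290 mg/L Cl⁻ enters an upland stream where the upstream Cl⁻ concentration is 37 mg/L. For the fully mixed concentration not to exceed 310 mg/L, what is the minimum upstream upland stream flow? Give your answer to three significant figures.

1100 L/s

Set C_mix = 310: (Q·37.00 + 152.0·2290) / (Q + 152.0) = 310
→ Q = 152.0·(2290 − 310)/(310 − 37.00) = 1102 L/s.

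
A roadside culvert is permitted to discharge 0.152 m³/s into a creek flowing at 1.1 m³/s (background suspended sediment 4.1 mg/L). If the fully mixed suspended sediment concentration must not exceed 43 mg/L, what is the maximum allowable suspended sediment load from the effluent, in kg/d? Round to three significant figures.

Mass balance at the limit: 1.100·4.100 + 0.1520·Cₑ = 1.252·43 → Cₑ = 324.5 mg/L.
Load = 0.1520 m³/s × 324.5 g/m³ × 86 400 s/d = 4262 kg/d.

4260 kg/d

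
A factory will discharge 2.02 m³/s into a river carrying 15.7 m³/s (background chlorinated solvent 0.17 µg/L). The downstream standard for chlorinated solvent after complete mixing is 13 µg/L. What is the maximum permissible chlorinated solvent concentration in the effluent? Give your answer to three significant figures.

At the limit, (Qr·Cr + Qe·Cₑ)/(Qr + Qe) = 13:
Cₑ = (17.72·13 − 15.70·0.1700) / 2.020 = 112.7 µg/L.

113 µg/L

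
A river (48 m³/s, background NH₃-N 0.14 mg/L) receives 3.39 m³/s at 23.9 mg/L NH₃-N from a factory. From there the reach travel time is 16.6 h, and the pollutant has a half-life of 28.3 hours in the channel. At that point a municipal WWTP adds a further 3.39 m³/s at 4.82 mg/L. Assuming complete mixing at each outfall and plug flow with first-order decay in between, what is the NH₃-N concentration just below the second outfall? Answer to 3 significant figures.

1.36 mg/L

Mixed concentration C = ΣQC/ΣQ = (48.00·0.1400 + 3.390·23.90) / 51.39 = 87.74/51.39 = 1.707 mg/L; combined flow 51.39 m³/s.
Half-life 28.3 h → k = ln 2 / 28.3 = 0.02449 h⁻¹ = 0.5878 d⁻¹.
Decay over the reach: 1.707·exp(−kt) = 1.707·0.6659 = 1.137 mg/L.
At the second outfall, C = (51.39·1.137 + 3.390·4.820) / (51.39 + 3.390) = 1.365 mg/L.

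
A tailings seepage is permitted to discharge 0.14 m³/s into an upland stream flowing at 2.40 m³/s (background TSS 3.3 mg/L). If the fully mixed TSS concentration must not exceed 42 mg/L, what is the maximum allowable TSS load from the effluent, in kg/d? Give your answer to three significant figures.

Mass balance at the limit: 2.400·3.300 + 0.1400·Cₑ = 2.540·42 → Cₑ = 705.4 mg/L.
Load = 0.1400 m³/s × 705.4 g/m³ × 86 400 s/d = 8533 kg/d.

8530 kg/d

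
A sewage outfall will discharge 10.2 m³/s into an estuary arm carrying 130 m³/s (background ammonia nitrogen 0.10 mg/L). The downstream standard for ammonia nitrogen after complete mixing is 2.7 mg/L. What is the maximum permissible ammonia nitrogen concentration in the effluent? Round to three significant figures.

At the limit, (Qr·Cr + Qe·Cₑ)/(Qr + Qe) = 2.7:
Cₑ = (140.2·2.7 − 130.0·0.1000) / 10.20 = 35.84 mg/L.

35.8 mg/L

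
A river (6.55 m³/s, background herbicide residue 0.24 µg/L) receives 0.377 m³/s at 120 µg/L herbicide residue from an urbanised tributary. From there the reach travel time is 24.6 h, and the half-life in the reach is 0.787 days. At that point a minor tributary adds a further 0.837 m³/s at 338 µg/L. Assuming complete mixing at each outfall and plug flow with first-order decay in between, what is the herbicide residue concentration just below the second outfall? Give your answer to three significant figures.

After mixing, C = (6.550·0.2400 + 0.3770·120.0) / 6.927 = 46.81/6.927 = 6.758 µg/L; combined flow 6.927 m³/s.
Half-life 0.787 d → k = ln 2 / 0.787 = 0.8807 d⁻¹.
After decay, C = 6.758 × e^(−kt) = 6.758 × 0.4054 = 2.740 µg/L.
At the second outfall, C = (6.927·2.740 + 0.8370·338.0) / (6.927 + 0.8370) = 38.88 µg/L.

38.9 µg/L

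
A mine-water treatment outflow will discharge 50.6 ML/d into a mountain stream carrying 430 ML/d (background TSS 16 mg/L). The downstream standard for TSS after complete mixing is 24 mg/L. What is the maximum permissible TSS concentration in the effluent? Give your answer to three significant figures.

At the limit, (Qr·Cr + Qe·Cₑ)/(Qr + Qe) = 24:
Cₑ = (480.6·24 − 430.0·16.00) / 50.60 = 91.98 mg/L.

92.0 mg/L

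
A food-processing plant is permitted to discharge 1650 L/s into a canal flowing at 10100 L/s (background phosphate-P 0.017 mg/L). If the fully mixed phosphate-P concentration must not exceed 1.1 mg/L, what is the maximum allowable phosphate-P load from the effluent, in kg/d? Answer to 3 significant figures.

Mass balance at the limit: 10100·0.01700 + 1650·Cₑ = 11750·1.1 → Cₑ = 7.729 mg/L.
1650 L/s = 1.650 m³/s. Load = 1.650 m³/s × 7.729 g/m³ × 86 400 s/d = 1102 kg/d.

1100 kg/d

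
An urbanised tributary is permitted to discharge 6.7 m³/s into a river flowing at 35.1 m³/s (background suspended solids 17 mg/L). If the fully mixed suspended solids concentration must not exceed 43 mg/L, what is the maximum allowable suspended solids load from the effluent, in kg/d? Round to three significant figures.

104000 kg/d

Mass balance at the limit: 35.10·17.00 + 6.700·Cₑ = 41.80·43 → Cₑ = 179.2 mg/L.
Load = 6.700 m³/s × 179.2 g/m³ × 86 400 s/d = 103700 kg/d.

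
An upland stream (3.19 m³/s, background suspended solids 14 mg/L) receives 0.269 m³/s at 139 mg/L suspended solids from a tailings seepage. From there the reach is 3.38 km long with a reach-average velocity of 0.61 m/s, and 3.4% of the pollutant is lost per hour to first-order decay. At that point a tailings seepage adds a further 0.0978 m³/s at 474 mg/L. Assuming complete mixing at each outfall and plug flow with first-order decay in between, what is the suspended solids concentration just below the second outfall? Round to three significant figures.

Mixed concentration C = ΣQC/ΣQ = (3.190·14.00 + 0.2690·139.0) / 3.459 = 82.05/3.459 = 23.72 mg/L; combined flow 3.459 m³/s.
Travel time t = 3.38·1000 / 0.61 = 5541 s = 1.539 h.
3.4%/h lost → k = −ln(1 − 0.034) = 0.03459 h⁻¹.
First-order decay: C = 23.72·exp(−k·t) = 23.72·0.9482 = 22.49 mg/L.
Second outfall: C = (3.459·22.49 + 0.09780·474.0)/3.557 = 34.91 mg/L.

34.9 mg/L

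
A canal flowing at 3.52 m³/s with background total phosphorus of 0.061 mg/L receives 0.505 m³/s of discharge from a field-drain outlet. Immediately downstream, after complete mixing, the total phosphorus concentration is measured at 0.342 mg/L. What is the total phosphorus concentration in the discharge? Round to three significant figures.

2.30 mg/L

Mass balance: 3.520·0.06100 + 0.5050·Cₑ = 4.025·0.3420
→ Cₑ = (4.025·0.3420 − 3.520·0.06100) / 0.5050 = 2.301 mg/L.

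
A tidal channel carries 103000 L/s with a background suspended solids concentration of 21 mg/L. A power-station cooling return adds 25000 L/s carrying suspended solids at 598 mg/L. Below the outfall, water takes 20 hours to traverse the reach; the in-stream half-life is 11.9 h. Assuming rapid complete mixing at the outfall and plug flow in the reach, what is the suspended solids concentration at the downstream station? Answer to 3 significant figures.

Mass balance: C = (103000·21.00 + 25000·598.0) / 128000 = 17110000/128000 = 133.7 mg/L.
Half-life 11.9 h → k = ln 2 / 11.9 = 0.05825 h⁻¹ = 1.398 d⁻¹.
Decay over the reach: 133.7·exp(−kt) = 133.7·0.3119 = 41.70 mg/L.

41.7 mg/L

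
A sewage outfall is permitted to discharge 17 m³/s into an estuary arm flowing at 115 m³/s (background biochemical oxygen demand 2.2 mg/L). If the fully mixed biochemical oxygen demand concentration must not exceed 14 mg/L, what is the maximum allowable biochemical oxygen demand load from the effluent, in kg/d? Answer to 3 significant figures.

138000 kg/d

Mass balance at the limit: 115.0·2.200 + 17.00·Cₑ = 132.0·14 → Cₑ = 93.82 mg/L.
Load = 17.00 m³/s × 93.82 g/m³ × 86 400 s/d = 137800 kg/d.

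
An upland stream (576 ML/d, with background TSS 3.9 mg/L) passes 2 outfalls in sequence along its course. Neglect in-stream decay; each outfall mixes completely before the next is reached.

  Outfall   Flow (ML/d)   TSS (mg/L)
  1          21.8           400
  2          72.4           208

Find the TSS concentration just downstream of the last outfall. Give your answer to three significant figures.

38.8 mg/L

After outfall 1: Q = 576.0 + 21.80 = 597.8 ML/d; C = (576.0·3.900 + 21.80·400.0)/597.8 = 18.34 mg/L.
After outfall 2: Q = 597.8 + 72.40 = 670.2 ML/d; C = (597.8·18.34 + 72.40·208.0)/670.2 = 38.83 mg/L.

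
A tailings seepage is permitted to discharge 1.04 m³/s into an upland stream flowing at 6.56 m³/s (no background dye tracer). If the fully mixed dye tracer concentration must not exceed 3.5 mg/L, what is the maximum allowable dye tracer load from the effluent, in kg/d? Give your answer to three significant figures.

Mass balance at the limit: 6.560·0 + 1.040·Cₑ = 7.600·3.5 → Cₑ = 25.58 mg/L.
Load = 1.040 m³/s × 25.58 g/m³ × 86 400 s/d = 2298 kg/d.

2300 kg/d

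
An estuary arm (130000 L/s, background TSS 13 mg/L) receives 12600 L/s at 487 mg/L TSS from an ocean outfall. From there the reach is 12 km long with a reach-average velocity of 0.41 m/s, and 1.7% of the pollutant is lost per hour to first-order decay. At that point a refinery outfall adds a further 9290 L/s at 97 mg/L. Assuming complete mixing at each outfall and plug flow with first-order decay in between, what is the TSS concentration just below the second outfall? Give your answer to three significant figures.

50.8 mg/L

Mixed concentration C = ΣQC/ΣQ = (130000·13.00 + 12600·487.0) / 142600 = 7826000/142600 = 54.88 mg/L; combined flow 142600 L/s.
Travel time t = 12·1000 / 0.41 = 29270 s = 8.130 h.
1.7%/h lost → k = −ln(1 − 0.017) = 0.01715 h⁻¹.
After decay, C = 54.88 × e^(−kt) = 54.88 × 0.8699 = 47.74 mg/L.
Second outfall: C = (142600·47.74 + 9290·97.00)/151900 = 50.75 mg/L.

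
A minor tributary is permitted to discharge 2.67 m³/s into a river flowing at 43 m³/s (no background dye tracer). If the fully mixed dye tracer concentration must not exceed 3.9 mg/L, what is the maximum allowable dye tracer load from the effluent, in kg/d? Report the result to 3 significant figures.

Mass balance at the limit: 43.00·0 + 2.670·Cₑ = 45.67·3.9 → Cₑ = 66.71 mg/L.
Load = 2.670 m³/s × 66.71 g/m³ × 86 400 s/d = 15390 kg/d.

15400 kg/d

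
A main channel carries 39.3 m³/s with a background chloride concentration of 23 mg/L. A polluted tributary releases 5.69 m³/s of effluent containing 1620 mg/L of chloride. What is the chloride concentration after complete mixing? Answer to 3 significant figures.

225 mg/L

Mass balance: C = (39.30·23.00 + 5.690·1620) / 44.99 = 10120/44.99 = 225.0 mg/L.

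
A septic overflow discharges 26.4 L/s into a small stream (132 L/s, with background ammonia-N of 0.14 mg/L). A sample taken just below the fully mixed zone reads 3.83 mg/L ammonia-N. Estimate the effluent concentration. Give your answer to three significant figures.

Mass balance: 132.0·0.1400 + 26.40·Cₑ = 158.4·3.830
→ Cₑ = (158.4·3.830 − 132.0·0.1400) / 26.40 = 22.28 mg/L.

22.3 mg/L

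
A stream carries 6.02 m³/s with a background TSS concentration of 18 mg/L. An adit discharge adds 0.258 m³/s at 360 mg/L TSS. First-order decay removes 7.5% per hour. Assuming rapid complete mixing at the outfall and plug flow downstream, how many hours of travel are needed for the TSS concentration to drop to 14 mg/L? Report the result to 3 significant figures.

After mixing, C = (6.020·18.00 + 0.2580·360.0) / 6.278 = 201.2/6.278 = 32.05 mg/L.
7.5%/h lost → k = −ln(1 − 0.075) = 0.07796 h⁻¹.
32.05·exp(−k·t) = 14 → t = ln(32.05/14)/k = 38250 s = 10.63 h.

10.6 h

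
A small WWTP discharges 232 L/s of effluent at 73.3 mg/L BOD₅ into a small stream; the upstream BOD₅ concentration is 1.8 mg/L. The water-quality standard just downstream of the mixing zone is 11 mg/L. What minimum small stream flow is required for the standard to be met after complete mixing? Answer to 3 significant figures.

Set C_mix = 11: (Q·1.800 + 232.0·73.30) / (Q + 232.0) = 11
→ Q = 232.0·(73.30 − 11)/(11 − 1.800) = 1571 L/s.

1570 L/s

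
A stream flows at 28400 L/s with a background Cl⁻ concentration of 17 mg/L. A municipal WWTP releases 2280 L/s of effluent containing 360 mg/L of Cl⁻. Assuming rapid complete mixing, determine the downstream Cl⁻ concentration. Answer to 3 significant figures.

Flow-weighted average: C = (28400·17.00 + 2280·360.0) / 30680 = 1304000/30680 = 42.49 mg/L.

42.5 mg/L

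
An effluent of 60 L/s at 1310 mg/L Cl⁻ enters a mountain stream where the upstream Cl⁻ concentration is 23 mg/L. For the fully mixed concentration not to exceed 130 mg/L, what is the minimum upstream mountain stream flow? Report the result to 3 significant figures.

Set C_mix = 130: (Q·23.00 + 60.00·1310) / (Q + 60.00) = 130
→ Q = 60.00·(1310 − 130)/(130 − 23.00) = 661.7 L/s.

662 L/s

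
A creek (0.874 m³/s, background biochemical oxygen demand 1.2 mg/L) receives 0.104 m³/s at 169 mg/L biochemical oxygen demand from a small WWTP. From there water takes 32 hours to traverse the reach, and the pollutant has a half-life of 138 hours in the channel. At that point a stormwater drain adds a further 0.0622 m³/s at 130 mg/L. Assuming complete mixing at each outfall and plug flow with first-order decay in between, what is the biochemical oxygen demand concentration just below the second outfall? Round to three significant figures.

23.0 mg/L

Conservation of mass: C = (0.8740·1.200 + 0.1040·169.0) / 0.9780 = 18.62/0.9780 = 19.04 mg/L; combined flow 0.9780 m³/s.
Half-life 138 h → k = ln 2 / 138 = 0.005023 h⁻¹ = 0.1205 d⁻¹.
Decay over the reach: 19.04·exp(−kt) = 19.04·0.8515 = 16.22 mg/L.
Second outfall: C = (0.9780·16.22 + 0.06220·130.0)/1.040 = 23.02 mg/L.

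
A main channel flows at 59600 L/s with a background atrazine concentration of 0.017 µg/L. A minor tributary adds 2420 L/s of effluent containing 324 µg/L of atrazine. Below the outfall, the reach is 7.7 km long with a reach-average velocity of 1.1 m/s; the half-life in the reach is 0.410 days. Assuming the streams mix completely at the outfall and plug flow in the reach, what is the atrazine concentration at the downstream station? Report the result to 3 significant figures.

11.0 µg/L

Mass balance: C = (59600·0.01700 + 2420·324.0) / 62020 = 785100/62020 = 12.66 µg/L.
Travel time t = 7.7·1000 / 1.1 = 7000 s = 1.944 h.
Half-life 0.410 d → k = ln 2 / 0.410 = 1.691 d⁻¹.
First-order decay: C = 12.66·exp(−k·t) = 12.66·0.8720 = 11.04 µg/L.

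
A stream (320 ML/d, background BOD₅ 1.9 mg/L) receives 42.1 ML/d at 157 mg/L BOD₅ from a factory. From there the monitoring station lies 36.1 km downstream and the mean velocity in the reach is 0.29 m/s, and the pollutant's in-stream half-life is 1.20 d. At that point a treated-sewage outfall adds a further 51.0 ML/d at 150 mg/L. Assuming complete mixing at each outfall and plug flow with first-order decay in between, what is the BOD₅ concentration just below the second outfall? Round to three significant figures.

After mixing, C = (320.0·1.900 + 42.10·157.0) / 362.1 = 7218/362.1 = 19.93 mg/L; combined flow 362.1 ML/d.
Travel time t = 36.1·1000 / 0.29 = 124500 s = 34.58 h.
Half-life 1.20 d → k = ln 2 / 1.20 = 0.5776 d⁻¹.
First-order decay: C = 19.93·exp(−k·t) = 19.93·0.4351 = 8.672 mg/L.
Second outfall: C = (362.1·8.672 + 51.00·150.0)/413.1 = 26.12 mg/L.

26.1 mg/L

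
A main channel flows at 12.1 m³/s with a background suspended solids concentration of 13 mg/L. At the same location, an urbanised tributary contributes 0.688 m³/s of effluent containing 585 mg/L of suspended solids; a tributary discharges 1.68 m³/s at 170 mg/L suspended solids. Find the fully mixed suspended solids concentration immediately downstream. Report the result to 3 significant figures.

Flow-weighted average: C = (12.10·13.00 + 0.6880·585.0 + 1.680·170.0) / 14.47 = 845.4/14.47 = 58.43 mg/L.

58.4 mg/L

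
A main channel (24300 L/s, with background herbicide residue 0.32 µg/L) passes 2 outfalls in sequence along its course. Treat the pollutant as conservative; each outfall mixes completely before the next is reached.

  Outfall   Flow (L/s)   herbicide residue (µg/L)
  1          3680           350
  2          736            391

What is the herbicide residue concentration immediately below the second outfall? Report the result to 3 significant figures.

Outfall 1: combined Q = 27980 L/s; C = (24300·0.3200 + 3680·350.0)/27980 = 46.31 µg/L.
Outfall 2: combined Q = 28720 L/s; C = (27980·46.31 + 736.0·391.0)/28720 = 55.15 µg/L.

55.1 µg/L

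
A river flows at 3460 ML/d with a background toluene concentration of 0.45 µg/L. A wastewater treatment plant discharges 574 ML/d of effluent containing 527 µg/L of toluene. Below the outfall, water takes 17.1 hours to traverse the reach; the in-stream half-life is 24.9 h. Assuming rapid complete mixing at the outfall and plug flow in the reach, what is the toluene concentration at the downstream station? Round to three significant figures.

46.8 µg/L

Mixed concentration C = ΣQC/ΣQ = (3460·0.4500 + 574.0·527.0) / 4034 = 304100/4034 = 75.37 µg/L.
Half-life 24.9 h → k = ln 2 / 24.9 = 0.02784 h⁻¹ = 0.6681 d⁻¹.
First-order decay: C = 75.37·exp(−k·t) = 75.37·0.6213 = 46.83 µg/L.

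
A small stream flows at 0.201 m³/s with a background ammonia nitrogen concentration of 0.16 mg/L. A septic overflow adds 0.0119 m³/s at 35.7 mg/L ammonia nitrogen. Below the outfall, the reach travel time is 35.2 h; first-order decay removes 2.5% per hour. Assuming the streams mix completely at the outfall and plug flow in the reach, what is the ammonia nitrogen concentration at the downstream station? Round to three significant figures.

Flow-weighted average: C = (0.2010·0.1600 + 0.01190·35.70) / 0.2129 = 0.4570/0.2129 = 2.147 mg/L.
2.5%/h lost → k = −ln(1 − 0.025) = 0.02532 h⁻¹.
Decay over the reach: 2.147·exp(−kt) = 2.147·0.4102 = 0.8804 mg/L.

0.880 mg/L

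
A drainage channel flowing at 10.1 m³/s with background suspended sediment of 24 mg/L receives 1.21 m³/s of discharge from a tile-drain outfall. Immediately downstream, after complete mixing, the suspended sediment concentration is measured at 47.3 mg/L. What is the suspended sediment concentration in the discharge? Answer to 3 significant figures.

242 mg/L

Mass balance: 10.10·24.00 + 1.210·Cₑ = 11.31·47.30
→ Cₑ = (11.31·47.30 − 10.10·24.00) / 1.210 = 241.8 mg/L.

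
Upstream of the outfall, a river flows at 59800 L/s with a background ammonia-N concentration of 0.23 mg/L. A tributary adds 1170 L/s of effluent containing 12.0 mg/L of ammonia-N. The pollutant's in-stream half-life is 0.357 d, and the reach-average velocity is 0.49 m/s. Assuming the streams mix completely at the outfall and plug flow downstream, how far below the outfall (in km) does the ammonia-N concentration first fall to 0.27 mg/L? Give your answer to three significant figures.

11.4 km

After mixing, C = (59800·0.2300 + 1170·12.00) / 60970 = 27790/60970 = 0.4559 mg/L.
Half-life 0.357 d → k = ln 2 / 0.357 = 1.942 d⁻¹.
Set 0.4559·exp(−k·t) = 0.27 → t = ln(0.4559/0.27)/k = 23310 s = 6.474 h.
Distance = v·t = 0.49·23310 = 11420 m = 11.42 km.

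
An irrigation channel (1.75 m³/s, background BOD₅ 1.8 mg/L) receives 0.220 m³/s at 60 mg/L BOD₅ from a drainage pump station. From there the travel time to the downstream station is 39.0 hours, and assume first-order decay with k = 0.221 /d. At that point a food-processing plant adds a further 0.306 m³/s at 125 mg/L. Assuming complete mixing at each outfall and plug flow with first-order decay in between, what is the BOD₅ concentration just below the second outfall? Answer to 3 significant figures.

21.8 mg/L

Conservation of mass: C = (1.750·1.800 + 0.2200·60.00) / 1.970 = 16.35/1.970 = 8.299 mg/L; combined flow 1.970 m³/s.
After decay, C = 8.299 × e^(−kt) = 8.299 × 0.6983 = 5.795 mg/L.
Second outfall: C = (1.970·5.795 + 0.3060·125.0)/2.276 = 21.82 mg/L.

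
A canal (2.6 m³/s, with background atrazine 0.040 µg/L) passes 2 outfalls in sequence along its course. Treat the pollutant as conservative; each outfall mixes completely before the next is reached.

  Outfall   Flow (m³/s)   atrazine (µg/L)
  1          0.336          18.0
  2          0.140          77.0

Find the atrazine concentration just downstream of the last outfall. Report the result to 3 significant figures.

5.50 µg/L

Below outfall 1: Q → 2.936 m³/s, C = (2.600·0.04000 + 0.3360·18.00)/2.936 = 2.095 µg/L.
Below outfall 2: Q → 3.076 m³/s, C = (2.936·2.095 + 0.1400·77.00)/3.076 = 5.505 µg/L.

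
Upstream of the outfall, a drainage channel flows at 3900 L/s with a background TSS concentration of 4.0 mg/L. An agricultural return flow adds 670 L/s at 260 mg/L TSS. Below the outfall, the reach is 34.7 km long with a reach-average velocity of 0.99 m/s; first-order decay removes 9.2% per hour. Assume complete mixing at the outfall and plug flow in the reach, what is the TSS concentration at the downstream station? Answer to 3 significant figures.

Mixed concentration C = ΣQC/ΣQ = (3900·4.000 + 670.0·260.0) / 4570 = 189800/4570 = 41.53 mg/L.
Travel time t = 34.7·1000 / 0.99 = 35050 s = 9.736 h.
9.2%/h lost → k = −ln(1 − 0.092) = 0.09651 h⁻¹.
Decay over the reach: 41.53·exp(−kt) = 41.53·0.3908 = 16.23 mg/L.

16.2 mg/L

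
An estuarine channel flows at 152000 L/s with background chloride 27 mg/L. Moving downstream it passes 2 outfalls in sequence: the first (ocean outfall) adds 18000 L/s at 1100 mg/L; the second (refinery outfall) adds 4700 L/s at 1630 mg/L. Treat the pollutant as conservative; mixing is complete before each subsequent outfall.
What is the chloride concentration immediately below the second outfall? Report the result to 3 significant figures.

After outfall 1: Q = 152000 + 18000 = 170000 L/s; C = (152000·27.00 + 18000·1100)/170000 = 140.6 mg/L.
After outfall 2: Q = 170000 + 4700 = 174700 L/s; C = (170000·140.6 + 4700·1630)/174700 = 180.7 mg/L.

181 mg/L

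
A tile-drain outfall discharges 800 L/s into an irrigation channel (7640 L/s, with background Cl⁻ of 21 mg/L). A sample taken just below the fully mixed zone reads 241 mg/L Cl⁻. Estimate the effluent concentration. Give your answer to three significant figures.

2340 mg/L

Mass balance: 7640·21.00 + 800.0·Cₑ = 8440·241.0
→ Cₑ = (8440·241.0 − 7640·21.00) / 800.0 = 2342 mg/L.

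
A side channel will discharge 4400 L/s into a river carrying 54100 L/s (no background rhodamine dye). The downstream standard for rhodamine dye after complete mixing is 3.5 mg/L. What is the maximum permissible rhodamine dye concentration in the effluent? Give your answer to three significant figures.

At the limit, (Qr·Cr + Qe·Cₑ)/(Qr + Qe) = 3.5:
Cₑ = (58500·3.5 − 54100·0) / 4400 = 46.53 mg/L.

46.5 mg/L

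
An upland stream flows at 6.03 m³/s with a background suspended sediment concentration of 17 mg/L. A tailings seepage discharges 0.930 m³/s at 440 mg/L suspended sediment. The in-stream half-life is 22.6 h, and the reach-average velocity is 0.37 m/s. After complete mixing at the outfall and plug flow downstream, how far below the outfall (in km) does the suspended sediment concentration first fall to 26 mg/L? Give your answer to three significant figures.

After mixing, C = (6.030·17.00 + 0.9300·440.0) / 6.960 = 511.7/6.960 = 73.52 mg/L.
Half-life 22.6 h → k = ln 2 / 22.6 = 0.03067 h⁻¹ = 0.7361 d⁻¹.
Set 73.52·exp(−k·t) = 26 → t = ln(73.52/26)/k = 122000 s = 33.89 h.
Distance = v·t = 0.37·122000 = 45140 m = 45.14 km.

45.1 km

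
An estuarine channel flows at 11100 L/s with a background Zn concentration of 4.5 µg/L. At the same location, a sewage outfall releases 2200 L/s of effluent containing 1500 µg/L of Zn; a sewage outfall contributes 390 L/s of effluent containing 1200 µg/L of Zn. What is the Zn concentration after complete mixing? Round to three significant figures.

Flow-weighted average: C = (11100·4.500 + 2200·1500 + 390.0·1200) / 13690 = 3818000/13690 = 278.9 µg/L.

279 µg/L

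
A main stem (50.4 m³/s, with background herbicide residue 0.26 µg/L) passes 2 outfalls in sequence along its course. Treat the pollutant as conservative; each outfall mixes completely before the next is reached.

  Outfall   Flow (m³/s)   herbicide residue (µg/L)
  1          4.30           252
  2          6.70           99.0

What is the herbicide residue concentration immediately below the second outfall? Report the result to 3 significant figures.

28.7 µg/L

After outfall 1: Q = 50.40 + 4.300 = 54.70 m³/s; C = (50.40·0.2600 + 4.300·252.0)/54.70 = 20.05 µg/L.
After outfall 2: Q = 54.70 + 6.700 = 61.40 m³/s; C = (54.70·20.05 + 6.700·99.00)/61.40 = 28.66 µg/L.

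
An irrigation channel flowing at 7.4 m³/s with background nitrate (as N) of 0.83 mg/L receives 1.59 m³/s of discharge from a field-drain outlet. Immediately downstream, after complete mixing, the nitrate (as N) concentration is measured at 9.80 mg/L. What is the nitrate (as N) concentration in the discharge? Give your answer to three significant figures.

51.5 mg/L

Mass balance: 7.400·0.8300 + 1.590·Cₑ = 8.990·9.800
→ Cₑ = (8.990·9.800 − 7.400·0.8300) / 1.590 = 51.55 mg/L.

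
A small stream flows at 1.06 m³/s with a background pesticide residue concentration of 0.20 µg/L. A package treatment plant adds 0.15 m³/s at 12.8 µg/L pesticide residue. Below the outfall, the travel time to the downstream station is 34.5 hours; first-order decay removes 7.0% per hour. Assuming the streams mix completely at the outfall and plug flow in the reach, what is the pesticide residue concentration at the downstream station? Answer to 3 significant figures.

Mixed concentration C = ΣQC/ΣQ = (1.060·0.2000 + 0.1500·12.80) / 1.210 = 2.132/1.210 = 1.762 µg/L.
7.0%/h lost → k = −ln(1 − 0.07) = 0.07257 h⁻¹.
First-order decay: C = 1.762·exp(−k·t) = 1.762·0.08178 = 0.1441 µg/L.

0.144 µg/L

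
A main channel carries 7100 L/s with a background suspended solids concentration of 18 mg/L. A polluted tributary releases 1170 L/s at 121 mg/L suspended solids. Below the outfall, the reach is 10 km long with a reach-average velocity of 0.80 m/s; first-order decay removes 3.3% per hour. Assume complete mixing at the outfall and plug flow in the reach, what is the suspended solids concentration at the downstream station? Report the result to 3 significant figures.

Flow-weighted average: C = (7100·18.00 + 1170·121.0) / 8270 = 269400/8270 = 32.57 mg/L.
Travel time t = 10·1000 / 0.80 = 12500 s = 3.472 h.
3.3%/h lost → k = −ln(1 − 0.033) = 0.03356 h⁻¹.
After decay, C = 32.57 × e^(−kt) = 32.57 × 0.8900 = 28.99 mg/L.

29.0 mg/L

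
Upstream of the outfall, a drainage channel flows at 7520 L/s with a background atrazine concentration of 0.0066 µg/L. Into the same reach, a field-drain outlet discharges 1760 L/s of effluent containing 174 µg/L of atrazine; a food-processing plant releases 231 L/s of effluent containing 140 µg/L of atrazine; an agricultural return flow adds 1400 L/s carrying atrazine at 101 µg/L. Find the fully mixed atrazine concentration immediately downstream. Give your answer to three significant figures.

44.0 µg/L

After mixing, C = (7520·0.006600 + 1760·174.0 + 231.0·140.0 + 1400·101.0) / 10910 = 480000/10910 = 44.00 µg/L.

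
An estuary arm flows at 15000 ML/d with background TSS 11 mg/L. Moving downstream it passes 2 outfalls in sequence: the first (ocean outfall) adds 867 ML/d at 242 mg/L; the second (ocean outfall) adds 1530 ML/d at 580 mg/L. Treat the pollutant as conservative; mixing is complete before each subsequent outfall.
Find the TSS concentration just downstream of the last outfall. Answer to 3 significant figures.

72.6 mg/L

Below outfall 1: Q → 15870 ML/d, C = (15000·11.00 + 867.0·242.0)/15870 = 23.62 mg/L.
Below outfall 2: Q → 17400 ML/d, C = (15870·23.62 + 1530·580.0)/17400 = 72.55 mg/L.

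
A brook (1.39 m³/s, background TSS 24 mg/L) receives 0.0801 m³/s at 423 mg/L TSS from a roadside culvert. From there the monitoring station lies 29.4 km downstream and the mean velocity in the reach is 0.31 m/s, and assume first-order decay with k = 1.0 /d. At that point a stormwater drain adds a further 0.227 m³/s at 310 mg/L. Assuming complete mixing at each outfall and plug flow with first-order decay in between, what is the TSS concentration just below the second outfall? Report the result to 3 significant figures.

54.7 mg/L

After mixing, C = (1.390·24.00 + 0.08010·423.0) / 1.470 = 67.24/1.470 = 45.74 mg/L; combined flow 1.470 m³/s.
Travel time t = 29.4·1000 / 0.31 = 94840 s = 26.34 h.
First-order decay: C = 45.74·exp(−k·t) = 45.74·0.3336 = 15.26 mg/L.
At the second outfall, C = (1.470·15.26 + 0.2270·310.0) / (1.470 + 0.2270) = 54.68 mg/L.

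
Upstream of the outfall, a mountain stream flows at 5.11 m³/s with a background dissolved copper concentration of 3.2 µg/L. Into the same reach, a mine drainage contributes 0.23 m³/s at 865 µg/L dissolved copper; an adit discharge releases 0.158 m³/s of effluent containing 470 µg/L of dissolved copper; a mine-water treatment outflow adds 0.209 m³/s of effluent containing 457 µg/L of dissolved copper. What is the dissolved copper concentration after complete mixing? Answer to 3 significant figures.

67.5 µg/L

Mixed concentration C = ΣQC/ΣQ = (5.110·3.200 + 0.2300·865.0 + 0.1580·470.0 + 0.2090·457.0) / 5.707 = 385.1/5.707 = 67.47 µg/L.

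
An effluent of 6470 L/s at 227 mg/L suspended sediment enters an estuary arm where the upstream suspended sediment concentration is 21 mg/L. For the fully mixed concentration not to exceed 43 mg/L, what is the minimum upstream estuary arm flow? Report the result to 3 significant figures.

Set C_mix = 43: (Q·21.00 + 6470·227.0) / (Q + 6470) = 43
→ Q = 6470·(227.0 − 43)/(43 − 21.00) = 54110 L/s.

54100 L/s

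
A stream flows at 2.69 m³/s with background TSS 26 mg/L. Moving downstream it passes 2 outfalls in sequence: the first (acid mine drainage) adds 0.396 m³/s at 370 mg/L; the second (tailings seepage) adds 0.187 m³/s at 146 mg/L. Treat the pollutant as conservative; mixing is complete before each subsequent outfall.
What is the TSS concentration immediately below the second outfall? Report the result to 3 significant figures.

74.5 mg/L

Below outfall 1: Q → 3.086 m³/s, C = (2.690·26.00 + 0.3960·370.0)/3.086 = 70.14 mg/L.
Below outfall 2: Q → 3.273 m³/s, C = (3.086·70.14 + 0.1870·146.0)/3.273 = 74.48 mg/L.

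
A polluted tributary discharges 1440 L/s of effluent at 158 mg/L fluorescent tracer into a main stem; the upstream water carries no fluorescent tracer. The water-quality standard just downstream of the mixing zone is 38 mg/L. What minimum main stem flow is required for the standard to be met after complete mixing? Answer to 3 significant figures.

Set C_mix = 38: (Q·0 + 1440·158.0) / (Q + 1440) = 38
→ Q = 1440·(158.0 − 38)/(38 − 0) = 4547 L/s.

4550 L/s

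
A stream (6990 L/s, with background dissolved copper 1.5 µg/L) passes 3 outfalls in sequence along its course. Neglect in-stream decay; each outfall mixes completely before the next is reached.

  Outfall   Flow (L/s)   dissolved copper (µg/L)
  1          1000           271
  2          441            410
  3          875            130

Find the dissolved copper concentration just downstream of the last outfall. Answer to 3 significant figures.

Below outfall 1: Q → 7990 L/s, C = (6990·1.500 + 1000·271.0)/7990 = 35.23 µg/L.
Below outfall 2: Q → 8431 L/s, C = (7990·35.23 + 441.0·410.0)/8431 = 54.83 µg/L.
Below outfall 3: Q → 9306 L/s, C = (8431·54.83 + 875.0·130.0)/9306 = 61.90 µg/L.

61.9 µg/L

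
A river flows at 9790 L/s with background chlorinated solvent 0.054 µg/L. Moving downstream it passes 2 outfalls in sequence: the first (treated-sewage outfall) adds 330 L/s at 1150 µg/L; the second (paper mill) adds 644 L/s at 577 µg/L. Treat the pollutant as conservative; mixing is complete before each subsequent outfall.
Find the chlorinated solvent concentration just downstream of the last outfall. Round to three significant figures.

69.8 µg/L

Outfall 1: combined Q = 10120 L/s; C = (9790·0.05400 + 330.0·1150)/10120 = 37.55 µg/L.
Outfall 2: combined Q = 10760 L/s; C = (10120·37.55 + 644.0·577.0)/10760 = 69.83 µg/L.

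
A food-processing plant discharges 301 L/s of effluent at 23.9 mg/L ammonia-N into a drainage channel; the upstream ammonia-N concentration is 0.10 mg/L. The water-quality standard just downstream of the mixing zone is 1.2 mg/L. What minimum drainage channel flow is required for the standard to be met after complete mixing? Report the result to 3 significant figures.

6210 L/s

Set C_mix = 1.2: (Q·0.1000 + 301.0·23.90) / (Q + 301.0) = 1.2
→ Q = 301.0·(23.90 − 1.2)/(1.2 − 0.1000) = 6212 L/s.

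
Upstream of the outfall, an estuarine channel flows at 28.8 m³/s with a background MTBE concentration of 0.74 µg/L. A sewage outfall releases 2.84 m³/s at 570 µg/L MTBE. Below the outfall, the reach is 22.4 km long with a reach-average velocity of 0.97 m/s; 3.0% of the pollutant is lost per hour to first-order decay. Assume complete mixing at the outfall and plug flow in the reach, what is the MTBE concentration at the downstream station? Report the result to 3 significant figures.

42.6 µg/L

Conservation of mass: C = (28.80·0.7400 + 2.840·570.0) / 31.64 = 1640/31.64 = 51.84 µg/L.
Travel time t = 22.4·1000 / 0.97 = 23090 s = 6.415 h.
3.0%/h lost → k = −ln(1 − 0.03) = 0.03046 h⁻¹.
After decay, C = 51.84 × e^(−kt) = 51.84 × 0.8225 = 42.64 µg/L.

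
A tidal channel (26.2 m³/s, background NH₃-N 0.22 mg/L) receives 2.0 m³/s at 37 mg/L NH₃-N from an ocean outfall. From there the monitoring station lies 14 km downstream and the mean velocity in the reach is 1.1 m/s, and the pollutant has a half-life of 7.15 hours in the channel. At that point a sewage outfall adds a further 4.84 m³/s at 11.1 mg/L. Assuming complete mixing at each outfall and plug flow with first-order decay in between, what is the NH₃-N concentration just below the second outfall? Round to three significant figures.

After mixing, C = (26.20·0.2200 + 2.000·37.00) / 28.20 = 79.76/28.20 = 2.829 mg/L; combined flow 28.20 m³/s.
Travel time t = 14·1000 / 1.1 = 12730 s = 3.535 h.
Half-life 7.15 h → k = ln 2 / 7.15 = 0.09694 h⁻¹ = 2.327 d⁻¹.
First-order decay: C = 2.829·exp(−k·t) = 2.829·0.7098 = 2.008 mg/L.
At the second outfall, C = (28.20·2.008 + 4.840·11.10) / (28.20 + 4.840) = 3.340 mg/L.

3.34 mg/L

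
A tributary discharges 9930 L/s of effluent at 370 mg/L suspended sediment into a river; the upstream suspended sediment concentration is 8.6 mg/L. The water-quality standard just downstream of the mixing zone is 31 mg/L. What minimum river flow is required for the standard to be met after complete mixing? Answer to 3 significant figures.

150000 L/s

Set C_mix = 31: (Q·8.600 + 9930·370.0) / (Q + 9930) = 31
→ Q = 9930·(370.0 − 31)/(31 − 8.600) = 150300 L/s.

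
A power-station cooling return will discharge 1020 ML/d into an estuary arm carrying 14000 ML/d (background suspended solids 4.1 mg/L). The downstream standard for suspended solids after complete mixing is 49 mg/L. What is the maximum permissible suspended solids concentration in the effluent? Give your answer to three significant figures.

At the limit, (Qr·Cr + Qe·Cₑ)/(Qr + Qe) = 49:
Cₑ = (15020·49 − 14000·4.100) / 1020 = 665.3 mg/L.

665 mg/L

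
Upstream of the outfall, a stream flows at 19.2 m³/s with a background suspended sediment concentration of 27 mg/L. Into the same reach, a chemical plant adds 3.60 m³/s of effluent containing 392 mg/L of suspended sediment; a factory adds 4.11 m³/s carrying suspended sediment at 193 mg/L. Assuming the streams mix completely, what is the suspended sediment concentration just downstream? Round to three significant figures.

Mixed concentration C = ΣQC/ΣQ = (19.20·27.00 + 3.600·392.0 + 4.110·193.0) / 26.91 = 2723/26.91 = 101.2 mg/L.

101 mg/L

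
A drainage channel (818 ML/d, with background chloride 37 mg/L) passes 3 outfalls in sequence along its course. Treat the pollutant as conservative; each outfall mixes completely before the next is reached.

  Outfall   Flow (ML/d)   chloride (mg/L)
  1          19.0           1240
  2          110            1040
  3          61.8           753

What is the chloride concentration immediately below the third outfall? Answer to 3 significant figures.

213 mg/L

After outfall 1: Q = 818.0 + 19.00 = 837.0 ML/d; C = (818.0·37.00 + 19.00·1240)/837.0 = 64.31 mg/L.
After outfall 2: Q = 837.0 + 110.0 = 947.0 ML/d; C = (837.0·64.31 + 110.0·1040)/947.0 = 177.6 mg/L.
After outfall 3: Q = 947.0 + 61.80 = 1009 ML/d; C = (947.0·177.6 + 61.80·753.0)/1009 = 212.9 mg/L.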